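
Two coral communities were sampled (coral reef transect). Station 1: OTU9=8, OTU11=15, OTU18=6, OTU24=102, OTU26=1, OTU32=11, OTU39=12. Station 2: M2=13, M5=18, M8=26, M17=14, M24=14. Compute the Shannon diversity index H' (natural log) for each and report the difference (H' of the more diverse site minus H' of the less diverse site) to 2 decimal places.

0.37

Station 1: N=155, proportions 0.0516, 0.0968, 0.0387, 0.6581, 0.0065, 0.071, 0.0774, giving H' = 1.1986 (working shown to 4 dp, full precision carried).
Station 2: N=85, proportions 0.1529, 0.2118, 0.3059, 0.1647, 0.1647, giving H' = 1.5724.
Difference = |1.1986 − 1.5724| = 0.3738, i.e. 0.37 to 2 decimal places.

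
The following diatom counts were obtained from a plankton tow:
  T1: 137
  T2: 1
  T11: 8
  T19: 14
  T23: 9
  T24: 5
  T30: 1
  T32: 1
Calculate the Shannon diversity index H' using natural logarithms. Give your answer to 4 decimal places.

0.8782

Total N = 137+1+8+14+9+5+1+1 = 176, so the proportions are 0.778409, 0.005682, 0.045455, 0.079545, 0.051136, 0.028409, 0.005682, 0.005682 (working shown to 6 dp, full precision carried).
Each pᵢ ln pᵢ term: 0.778409×(-0.250503)=-0.194994, 0.005682×(-5.170484)=-0.029378, 0.045455×(-3.091042)=-0.140502, 0.079545×(-2.531427)=-0.201363, 0.051136×(-2.973259)=-0.152042, 0.028409×(-3.561046)=-0.101166, 0.005682×(-5.170484)=-0.029378, 0.005682×(-5.170484)=-0.029378.
Sum = -0.878200, so H' = 0.8782.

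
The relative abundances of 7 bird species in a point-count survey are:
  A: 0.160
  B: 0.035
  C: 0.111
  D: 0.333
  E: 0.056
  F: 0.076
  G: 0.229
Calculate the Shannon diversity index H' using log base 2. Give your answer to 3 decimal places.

2.475

Each pᵢ log₂ pᵢ term (working shown to 5 dp, full precision carried): 0.16×(-2.64386)=-0.42302, 0.035×(-4.83650)=-0.16928, 0.111×(-3.17137)=-0.35202, 0.333×(-1.58641)=-0.52827, 0.056×(-4.15843)=-0.23287, 0.076×(-3.71786)=-0.28256, 0.229×(-2.12658)=-0.48699.
Sum = -2.47501, so H' = 2.475.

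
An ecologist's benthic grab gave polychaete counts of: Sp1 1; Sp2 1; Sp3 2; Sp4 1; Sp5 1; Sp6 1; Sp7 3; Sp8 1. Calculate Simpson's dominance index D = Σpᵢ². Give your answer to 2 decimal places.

0.16

Total N = 1+1+2+1+1+1+3+1 = 11, so the proportions are 0.0909, 0.0909, 0.1818, 0.0909, 0.0909, 0.0909, 0.2727, 0.0909 (working shown to 4 dp, full precision carried).
D = 0.0909² + 0.0909² + 0.1818² + 0.0909² + 0.0909² + 0.0909² + 0.2727² + 0.0909² = 0.0083 + 0.0083 + 0.0331 + 0.0083 + 0.0083 + 0.0083 + 0.0744 + 0.0083 = 0.1570.
To 2 decimal places, D = 0.16.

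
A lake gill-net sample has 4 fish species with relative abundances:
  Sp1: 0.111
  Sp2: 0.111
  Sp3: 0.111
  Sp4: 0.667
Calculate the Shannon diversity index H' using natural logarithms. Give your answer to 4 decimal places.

Each pᵢ ln pᵢ term (working shown to 6 dp, full precision carried): 0.111×(-2.198225)=-0.244003, 0.111×(-2.198225)=-0.244003, 0.111×(-2.198225)=-0.244003, 0.667×(-0.404965)=-0.270112.
Sum = -1.002121, so H' = 1.0021.

1.0021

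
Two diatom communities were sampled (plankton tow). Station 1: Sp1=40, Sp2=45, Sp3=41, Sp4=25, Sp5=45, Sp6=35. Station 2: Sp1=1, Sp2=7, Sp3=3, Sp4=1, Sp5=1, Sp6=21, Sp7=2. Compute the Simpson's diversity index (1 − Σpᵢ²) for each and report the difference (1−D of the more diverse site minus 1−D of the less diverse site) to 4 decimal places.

0.2184

Station 1: N=231, proportions 0.17316, 0.194805, 0.177489, 0.108225, 0.194805, 0.151515, giving 1−D = 0.827946 (working shown to 6 dp, full precision carried).
Station 2: N=36, proportions 0.027778, 0.194444, 0.083333, 0.027778, 0.027778, 0.583333, 0.055556, giving 1−D = 0.609568.
Difference = |0.827946 − 0.609568| = 0.218378, i.e. 0.2184 to 4 decimal places.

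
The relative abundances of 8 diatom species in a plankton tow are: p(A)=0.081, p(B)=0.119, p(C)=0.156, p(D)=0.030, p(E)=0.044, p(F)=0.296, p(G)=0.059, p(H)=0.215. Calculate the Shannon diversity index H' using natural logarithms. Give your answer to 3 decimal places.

Each pᵢ ln pᵢ term (working shown to 5 dp, full precision carried): 0.081×(-2.51331)=-0.20358, 0.119×(-2.12863)=-0.25331, 0.156×(-1.85790)=-0.28983, 0.03×(-3.50656)=-0.10520, 0.044×(-3.12357)=-0.13744, 0.296×(-1.21740)=-0.36035, 0.059×(-2.83022)=-0.16698, 0.215×(-1.53712)=-0.33048.
Sum = -1.84716, so H' = 1.847.

1.847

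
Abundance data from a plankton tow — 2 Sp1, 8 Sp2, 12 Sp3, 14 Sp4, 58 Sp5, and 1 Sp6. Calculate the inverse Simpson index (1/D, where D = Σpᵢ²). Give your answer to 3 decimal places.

2.392

Total N = 2+8+12+14+58+1 = 95, so the proportions are 0.021053, 0.084211, 0.126316, 0.147368, 0.610526, 0.010526 (working shown to 6 dp, full precision carried).
D = 0.021053² + 0.084211² + 0.126316² + 0.147368² + 0.610526² + 0.010526² = 0.000443 + 0.007091 + 0.015956 + 0.021717 + 0.372742 + 0.000111 = 0.418061.
So 1/D = 2.39200, i.e. 2.392 to 3 decimal places.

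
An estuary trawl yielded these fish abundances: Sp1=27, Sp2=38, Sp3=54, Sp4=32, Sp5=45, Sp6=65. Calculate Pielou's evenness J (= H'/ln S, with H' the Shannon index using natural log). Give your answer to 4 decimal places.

Total N = 27+38+54+32+45+65 = 261, so the proportions are 0.103448, 0.145594, 0.206897, 0.122605, 0.172414, 0.249042 (working shown to 6 dp, full precision carried).
H' = −Σ pᵢ ln pᵢ = −((-0.234691) + (-0.280550) + (-0.325973) + (-0.257322) + (-0.303079) + (-0.346202)) = 1.747817.
With S = 6 species, ln S = 1.791759, so J = 1.747817/1.791759 = 0.975475, i.e. 0.9755 to 4 decimal places.

0.9755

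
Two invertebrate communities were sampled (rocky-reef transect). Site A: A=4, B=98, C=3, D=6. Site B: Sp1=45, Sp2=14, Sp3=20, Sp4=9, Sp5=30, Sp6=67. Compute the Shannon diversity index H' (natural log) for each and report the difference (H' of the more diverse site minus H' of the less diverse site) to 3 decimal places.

Site A: N=111, proportions 0.03604, 0.88288, 0.02703, 0.05405, giving H' = 0.48504 (working shown to 5 dp, full precision carried).
Site B: N=185, proportions 0.24324, 0.07568, 0.10811, 0.04865, 0.16216, 0.36216, giving H' = 1.58962.
Difference = |0.48504 − 1.58962| = 1.10458, i.e. 1.105 to 3 decimal places.

1.105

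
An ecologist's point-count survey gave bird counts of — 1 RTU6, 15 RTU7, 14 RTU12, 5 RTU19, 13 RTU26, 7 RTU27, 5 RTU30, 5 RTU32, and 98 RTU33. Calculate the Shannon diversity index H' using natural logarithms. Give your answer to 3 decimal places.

1.425

Total N = 1+15+14+5+13+7+5+5+98 = 163, so the proportions are 0.00613, 0.09202, 0.08589, 0.03067, 0.07975, 0.04294, 0.03067, 0.03067, 0.60123 (working shown to 5 dp, full precision carried).
Each pᵢ ln pᵢ term: 0.00613×(-5.09375)=-0.03125, 0.09202×(-2.38570)=-0.21954, 0.08589×(-2.45469)=-0.21083, 0.03067×(-3.48431)=-0.10688, 0.07975×(-2.52880)=-0.20168, 0.04294×(-3.14784)=-0.13518, 0.03067×(-3.48431)=-0.10688, 0.03067×(-3.48431)=-0.10688, 0.60123×(-0.50878)=-0.30589.
Sum = -1.42503, so H' = 1.425.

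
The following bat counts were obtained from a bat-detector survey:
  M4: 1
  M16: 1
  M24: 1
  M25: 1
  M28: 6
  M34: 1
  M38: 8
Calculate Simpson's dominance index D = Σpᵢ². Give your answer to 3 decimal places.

Total N = 1+1+1+1+6+1+8 = 19, so the proportions are 0.05263, 0.05263, 0.05263, 0.05263, 0.31579, 0.05263, 0.42105 (working shown to 5 dp, full precision carried).
D = 0.05263² + 0.05263² + 0.05263² + 0.05263² + 0.31579² + 0.05263² + 0.42105² = 0.00277 + 0.00277 + 0.00277 + 0.00277 + 0.09972 + 0.00277 + 0.17729 = 0.29086.
To 3 decimal places, D = 0.291.

0.291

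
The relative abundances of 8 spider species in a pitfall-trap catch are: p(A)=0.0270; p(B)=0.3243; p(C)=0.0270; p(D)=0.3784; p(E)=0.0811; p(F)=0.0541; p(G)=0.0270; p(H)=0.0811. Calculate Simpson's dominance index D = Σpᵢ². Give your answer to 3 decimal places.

0.267

D = 0.027² + 0.3243² + 0.027² + 0.3784² + 0.0811² + 0.0541² + 0.027² + 0.0811² = 0.00073 + 0.10517 + 0.00073 + 0.14319 + 0.00658 + 0.00293 + 0.00073 + 0.00658 = 0.26663 (working shown to 5 dp, full precision carried).
To 3 decimal places, D = 0.267.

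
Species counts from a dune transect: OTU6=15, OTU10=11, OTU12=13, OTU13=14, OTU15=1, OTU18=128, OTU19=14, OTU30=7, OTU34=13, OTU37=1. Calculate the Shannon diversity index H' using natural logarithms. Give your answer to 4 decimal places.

Total N = 15+11+13+14+1+128+14+7+13+1 = 217, so the proportions are 0.069124, 0.050691, 0.059908, 0.064516, 0.004608, 0.589862, 0.064516, 0.032258, 0.059908, 0.004608 (working shown to 6 dp, full precision carried).
Each pᵢ ln pᵢ term: 0.069124×(-2.671847)=-0.184690, 0.050691×(-2.982002)=-0.151161, 0.059908×(-2.814948)=-0.168637, 0.064516×(-2.740840)=-0.176828, 0.004608×(-5.379897)=-0.024792, 0.589862×(-0.527867)=-0.311369, 0.064516×(-2.740840)=-0.176828, 0.032258×(-3.433987)=-0.110774, 0.059908×(-2.814948)=-0.168637, 0.004608×(-5.379897)=-0.024792.
Sum = -1.498510, so H' = 1.4985.

1.4985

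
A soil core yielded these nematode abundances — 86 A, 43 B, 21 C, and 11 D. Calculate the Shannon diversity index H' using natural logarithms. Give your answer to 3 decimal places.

1.137

Total N = 86+43+21+11 = 161, so the proportions are 0.53416, 0.26708, 0.13043, 0.06832 (working shown to 5 dp, full precision carried).
Each pᵢ ln pᵢ term: 0.53416×(-0.62706)=-0.33495, 0.26708×(-1.32020)=-0.35260, 0.13043×(-2.03688)=-0.26568, 0.06832×(-2.68351)=-0.18335.
Sum = -1.13658, so H' = 1.137.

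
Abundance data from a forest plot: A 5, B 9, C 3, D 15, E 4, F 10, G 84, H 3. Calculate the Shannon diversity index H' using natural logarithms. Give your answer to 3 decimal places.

Total N = 5+9+3+15+4+10+84+3 = 133, so the proportions are 0.03759, 0.06767, 0.02256, 0.11278, 0.03008, 0.07519, 0.63158, 0.02256 (working shown to 5 dp, full precision carried).
Each pᵢ ln pᵢ term: 0.03759×(-3.28091)=-0.12334, 0.06767×(-2.69312)=-0.18224, 0.02256×(-3.79174)=-0.08553, 0.11278×(-2.18230)=-0.24612, 0.03008×(-3.50405)=-0.10539, 0.07519×(-2.58776)=-0.19457, 0.63158×(-0.45953)=-0.29023, 0.02256×(-3.79174)=-0.08553.
Sum = -1.31295, so H' = 1.313.

1.313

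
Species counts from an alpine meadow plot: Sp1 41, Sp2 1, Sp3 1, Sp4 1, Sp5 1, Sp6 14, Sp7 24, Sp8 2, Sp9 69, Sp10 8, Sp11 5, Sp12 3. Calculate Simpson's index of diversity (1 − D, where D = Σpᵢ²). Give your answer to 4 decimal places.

0.7467

Total N = 41+1+1+1+1+14+24+2+69+8+5+3 = 170, so the proportions are 0.241176, 0.005882, 0.005882, 0.005882, 0.005882, 0.082353, 0.141176, 0.011765, 0.405882, 0.047059, 0.029412, 0.017647 (working shown to 6 dp, full precision carried).
D = 0.241176² + 0.005882² + 0.005882² + 0.005882² + 0.005882² + 0.082353² + 0.141176² + 0.011765² + 0.405882² + 0.047059² + 0.029412² + 0.017647² = 0.058166 + 0.000035 + 0.000035 + 0.000035 + 0.000035 + 0.006782 + 0.019931 + 0.000138 + 0.164740 + 0.002215 + 0.000865 + 0.000311 = 0.253287.
So 1 − D = 0.746713, i.e. 0.7467 to 4 decimal places.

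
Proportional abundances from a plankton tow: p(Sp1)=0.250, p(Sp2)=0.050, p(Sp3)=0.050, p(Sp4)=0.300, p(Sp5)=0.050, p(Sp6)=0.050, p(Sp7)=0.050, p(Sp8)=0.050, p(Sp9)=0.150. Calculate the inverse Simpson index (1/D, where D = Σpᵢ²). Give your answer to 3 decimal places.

5.263

D = 0.25² + 0.05² + 0.05² + 0.3² + 0.05² + 0.05² + 0.05² + 0.05² + 0.15² = 0.0625000 + 0.0025000 + 0.0025000 + 0.0900000 + 0.0025000 + 0.0025000 + 0.0025000 + 0.0025000 + 0.0225000 = 0.1900000 (working shown to 7 dp, full precision carried).
So 1/D = 5.26316, i.e. 5.263 to 3 decimal places.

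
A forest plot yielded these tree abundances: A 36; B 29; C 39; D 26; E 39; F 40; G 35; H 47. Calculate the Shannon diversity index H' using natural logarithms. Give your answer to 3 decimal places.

2.065

Total N = 36+29+39+26+39+40+35+47 = 291, so the proportions are 0.12371, 0.09966, 0.13402, 0.08935, 0.13402, 0.13746, 0.12027, 0.16151 (working shown to 5 dp, full precision carried).
Each pᵢ ln pᵢ term: 0.12371×(-2.08980)=-0.25853, 0.09966×(-2.30603)=-0.22981, 0.13402×(-2.00976)=-0.26935, 0.08935×(-2.41523)=-0.21579, 0.13402×(-2.00976)=-0.26935, 0.13746×(-1.98444)=-0.27278, 0.12027×(-2.11798)=-0.25474, 0.16151×(-1.82318)=-0.29446.
Sum = -2.06482, so H' = 2.065.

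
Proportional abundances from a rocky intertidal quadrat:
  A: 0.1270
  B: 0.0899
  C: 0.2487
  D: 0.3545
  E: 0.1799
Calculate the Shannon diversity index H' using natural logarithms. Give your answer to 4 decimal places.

1.5009

Each pᵢ ln pᵢ term (working shown to 6 dp, full precision carried): 0.127×(-2.063568)=-0.262073, 0.0899×(-2.409057)=-0.216574, 0.2487×(-1.391508)=-0.346068, 0.3545×(-1.037047)=-0.367633, 0.1799×(-1.715354)=-0.308592.
Sum = -1.500941, so H' = 1.5009.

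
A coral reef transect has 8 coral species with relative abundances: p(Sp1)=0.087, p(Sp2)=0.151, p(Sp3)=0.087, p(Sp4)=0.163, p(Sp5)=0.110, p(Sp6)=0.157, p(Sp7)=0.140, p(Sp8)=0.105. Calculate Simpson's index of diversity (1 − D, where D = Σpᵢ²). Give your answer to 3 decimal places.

0.868

D = 0.087² + 0.151² + 0.087² + 0.163² + 0.11² + 0.157² + 0.14² + 0.105² = 0.00757 + 0.02280 + 0.00757 + 0.02657 + 0.01210 + 0.02465 + 0.01960 + 0.01102 = 0.13188 (working shown to 5 dp, full precision carried).
So 1 − D = 0.86812, i.e. 0.868 to 3 decimal places.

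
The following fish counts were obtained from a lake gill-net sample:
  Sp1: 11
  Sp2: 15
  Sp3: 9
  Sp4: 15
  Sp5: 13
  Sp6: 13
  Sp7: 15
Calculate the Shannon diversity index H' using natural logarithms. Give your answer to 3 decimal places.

1.932

Total N = 11+15+9+15+13+13+15 = 91, so the proportions are 0.12088, 0.16484, 0.0989, 0.16484, 0.14286, 0.14286, 0.16484 (working shown to 5 dp, full precision carried).
Each pᵢ ln pᵢ term: 0.12088×(-2.11296)=-0.25541, 0.16484×(-1.80281)=-0.29717, 0.0989×(-2.31363)=-0.22882, 0.16484×(-1.80281)=-0.29717, 0.14286×(-1.94591)=-0.27799, 0.14286×(-1.94591)=-0.27799, 0.16484×(-1.80281)=-0.29717.
Sum = -1.93171, so H' = 1.932.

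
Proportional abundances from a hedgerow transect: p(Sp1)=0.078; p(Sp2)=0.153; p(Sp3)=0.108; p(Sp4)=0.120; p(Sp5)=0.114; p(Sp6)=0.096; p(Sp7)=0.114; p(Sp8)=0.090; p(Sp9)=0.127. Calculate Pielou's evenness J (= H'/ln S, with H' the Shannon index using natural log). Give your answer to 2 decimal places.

H' = −Σ pᵢ ln pᵢ = −((-0.1990) + (-0.2872) + (-0.2404) + (-0.2544) + (-0.2476) + (-0.2250) + (-0.2476) + (-0.2167) + (-0.2621)) = 2.1799 (working shown to 4 dp, full precision carried).
With S = 9 species, ln S = 2.1972, so J = 2.1799/2.1972 = 0.9921, i.e. 0.99 to 2 decimal places.

0.99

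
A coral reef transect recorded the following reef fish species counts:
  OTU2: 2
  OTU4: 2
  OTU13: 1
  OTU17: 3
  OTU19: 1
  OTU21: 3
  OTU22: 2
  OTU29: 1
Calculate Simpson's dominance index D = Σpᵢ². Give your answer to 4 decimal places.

0.1467

Total N = 2+2+1+3+1+3+2+1 = 15, so the proportions are 0.133333, 0.133333, 0.066667, 0.2, 0.066667, 0.2, 0.133333, 0.066667 (working shown to 6 dp, full precision carried).
D = 0.133333² + 0.133333² + 0.066667² + 0.2² + 0.066667² + 0.2² + 0.133333² + 0.066667² = 0.017778 + 0.017778 + 0.004444 + 0.040000 + 0.004444 + 0.040000 + 0.017778 + 0.004444 = 0.146667.
To 4 decimal places, D = 0.1467.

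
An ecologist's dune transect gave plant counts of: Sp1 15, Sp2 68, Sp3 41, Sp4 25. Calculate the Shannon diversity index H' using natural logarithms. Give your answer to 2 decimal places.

1.24

Total N = 15+68+41+25 = 149, so the proportions are 0.1007, 0.4564, 0.2752, 0.1678 (working shown to 4 dp, full precision carried).
Each pᵢ ln pᵢ term: 0.1007×(-2.2959)=-0.2311, 0.4564×(-0.7844)=-0.3580, 0.2752×(-1.2904)=-0.3551, 0.1678×(-1.7851)=-0.2995.
Sum = -1.2437, so H' = 1.24.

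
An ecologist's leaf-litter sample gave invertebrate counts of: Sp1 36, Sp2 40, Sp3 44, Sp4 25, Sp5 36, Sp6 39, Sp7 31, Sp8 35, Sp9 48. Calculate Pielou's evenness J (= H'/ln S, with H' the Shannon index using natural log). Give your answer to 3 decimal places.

Total N = 36+40+44+25+36+39+31+35+48 = 334, so the proportions are 0.10778, 0.11976, 0.13174, 0.07485, 0.10778, 0.11677, 0.09281, 0.10479, 0.14371 (working shown to 5 dp, full precision carried).
H' = −Σ pᵢ ln pᵢ = −((-0.24010) + (-0.25416) + (-0.26702) + (-0.19403) + (-0.24010) + (-0.25077) + (-0.22063) + (-0.23639) + (-0.27879)) = 2.18200.
With S = 9 species, ln S = 2.19722, so J = 2.18200/2.19722 = 0.99307, i.e. 0.993 to 3 decimal places.

0.993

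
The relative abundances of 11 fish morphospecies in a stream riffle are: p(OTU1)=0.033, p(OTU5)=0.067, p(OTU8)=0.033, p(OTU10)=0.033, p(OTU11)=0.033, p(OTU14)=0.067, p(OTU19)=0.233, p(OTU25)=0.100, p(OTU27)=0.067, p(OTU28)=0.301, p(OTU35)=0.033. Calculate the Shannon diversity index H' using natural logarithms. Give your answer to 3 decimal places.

Each pᵢ ln pᵢ term (working shown to 5 dp, full precision carried): 0.033×(-3.41125)=-0.11257, 0.067×(-2.70306)=-0.18111, 0.033×(-3.41125)=-0.11257, 0.033×(-3.41125)=-0.11257, 0.033×(-3.41125)=-0.11257, 0.067×(-2.70306)=-0.18111, 0.233×(-1.45672)=-0.33942, 0.1×(-2.30259)=-0.23026, 0.067×(-2.70306)=-0.18111, 0.301×(-1.20065)=-0.36139, 0.033×(-3.41125)=-0.11257.
Sum = -2.03724, so H' = 2.037.

2.037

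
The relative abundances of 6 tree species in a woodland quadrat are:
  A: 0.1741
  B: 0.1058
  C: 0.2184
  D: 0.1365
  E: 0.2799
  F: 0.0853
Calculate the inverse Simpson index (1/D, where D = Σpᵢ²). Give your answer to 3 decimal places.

5.169

D = 0.1741² + 0.1058² + 0.2184² + 0.1365² + 0.2799² + 0.0853² = 0.0303108 + 0.0111936 + 0.0476986 + 0.0186323 + 0.0783440 + 0.0072761 = 0.1934554 (working shown to 7 dp, full precision carried).
So 1/D = 5.16915, i.e. 5.169 to 3 decimal places.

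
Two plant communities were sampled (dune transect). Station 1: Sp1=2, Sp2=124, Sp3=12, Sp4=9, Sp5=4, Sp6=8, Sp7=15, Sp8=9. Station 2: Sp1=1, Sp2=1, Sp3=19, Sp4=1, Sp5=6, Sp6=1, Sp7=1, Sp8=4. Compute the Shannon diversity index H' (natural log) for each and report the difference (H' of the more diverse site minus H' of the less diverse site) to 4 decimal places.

0.1882

Station 1: N=183, proportions 0.010929, 0.6775956, 0.0655738, 0.0491803, 0.0218579, 0.0437158, 0.0819672, 0.0491803, giving H' = 1.2134665 (working shown to 7 dp, full precision carried).
Station 2: N=34, proportions 0.0294118, 0.0294118, 0.5588235, 0.0294118, 0.1764706, 0.0294118, 0.0294118, 0.1176471, giving H' = 1.4016524.
Difference = |1.2134665 − 1.4016524| = 0.1881859, i.e. 0.1882 to 4 decimal places.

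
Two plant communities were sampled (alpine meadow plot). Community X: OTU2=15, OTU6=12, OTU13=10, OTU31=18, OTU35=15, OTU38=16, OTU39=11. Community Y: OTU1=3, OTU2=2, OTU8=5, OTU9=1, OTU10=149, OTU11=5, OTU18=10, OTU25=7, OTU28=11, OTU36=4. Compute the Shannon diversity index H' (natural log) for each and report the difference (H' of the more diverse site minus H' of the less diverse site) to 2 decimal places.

0.88

Community X: N=97, proportions 0.1546, 0.1237, 0.1031, 0.1856, 0.1546, 0.1649, 0.1134, giving H' = 1.9268 (working shown to 4 dp, full precision carried).
Community Y: N=197, proportions 0.0152, 0.0102, 0.0254, 0.0051, 0.7563, 0.0254, 0.0508, 0.0355, 0.0558, 0.0203, giving H' = 1.0450.
Difference = |1.9268 − 1.0450| = 0.8818, i.e. 0.88 to 2 decimal places.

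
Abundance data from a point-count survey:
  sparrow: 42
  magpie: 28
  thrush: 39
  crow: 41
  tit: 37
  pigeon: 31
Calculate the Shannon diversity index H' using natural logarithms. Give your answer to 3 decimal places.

Total N = 42+28+39+41+37+31 = 218, so the proportions are 0.19266, 0.12844, 0.1789, 0.18807, 0.16972, 0.1422 (working shown to 5 dp, full precision carried).
Each pᵢ ln pᵢ term: 0.19266×(-1.64683)=-0.31728, 0.12844×(-2.05229)=-0.26360, 0.1789×(-1.72093)=-0.30787, 0.18807×(-1.67092)=-0.31426, 0.16972×(-1.77358)=-0.30102, 0.1422×(-1.95051)=-0.27737.
Sum = -1.78139, so H' = 1.781.

1.781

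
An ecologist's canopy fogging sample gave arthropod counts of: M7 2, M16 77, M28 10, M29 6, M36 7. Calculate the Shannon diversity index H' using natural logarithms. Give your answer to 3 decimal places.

Total N = 2+77+10+6+7 = 102, so the proportions are 0.01961, 0.7549, 0.09804, 0.05882, 0.06863 (working shown to 5 dp, full precision carried).
Each pᵢ ln pᵢ term: 0.01961×(-3.93183)=-0.07709, 0.7549×(-0.28117)=-0.21225, 0.09804×(-2.32239)=-0.22769, 0.05882×(-2.83321)=-0.16666, 0.06863×(-2.67906)=-0.18386.
Sum = -0.86755, so H' = 0.868.

0.868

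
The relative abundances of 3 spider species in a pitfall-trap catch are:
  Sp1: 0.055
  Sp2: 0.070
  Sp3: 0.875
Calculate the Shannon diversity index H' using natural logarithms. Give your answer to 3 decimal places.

Each pᵢ ln pᵢ term (working shown to 5 dp, full precision carried): 0.055×(-2.90042)=-0.15952, 0.07×(-2.65926)=-0.18615, 0.875×(-0.13353)=-0.11684.
Sum = -0.46251, so H' = 0.463.

0.463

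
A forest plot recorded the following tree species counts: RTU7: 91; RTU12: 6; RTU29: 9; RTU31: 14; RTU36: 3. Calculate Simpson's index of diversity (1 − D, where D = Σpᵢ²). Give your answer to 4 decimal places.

0.4314

Total N = 91+6+9+14+3 = 123, so the proportions are 0.739837, 0.04878, 0.073171, 0.113821, 0.02439 (working shown to 6 dp, full precision carried).
D = 0.739837² + 0.04878² + 0.073171² + 0.113821² + 0.02439² = 0.547359 + 0.002380 + 0.005354 + 0.012955 + 0.000595 = 0.568643.
So 1 − D = 0.431357, i.e. 0.4314 to 4 decimal places.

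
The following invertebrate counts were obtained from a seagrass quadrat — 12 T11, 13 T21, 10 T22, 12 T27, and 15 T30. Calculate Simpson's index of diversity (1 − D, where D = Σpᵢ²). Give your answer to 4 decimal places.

0.7966

Total N = 12+13+10+12+15 = 62, so the proportions are 0.193548, 0.209677, 0.16129, 0.193548, 0.241935 (working shown to 6 dp, full precision carried).
D = 0.193548² + 0.209677² + 0.16129² + 0.193548² + 0.241935² = 0.037461 + 0.043965 + 0.026015 + 0.037461 + 0.058533 = 0.203434.
So 1 − D = 0.796566, i.e. 0.7966 to 4 decimal places.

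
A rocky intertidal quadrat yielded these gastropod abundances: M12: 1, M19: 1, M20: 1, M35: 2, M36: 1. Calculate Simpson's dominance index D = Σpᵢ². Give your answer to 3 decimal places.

Total N = 1+1+1+2+1 = 6, so the proportions are 0.16667, 0.16667, 0.16667, 0.33333, 0.16667 (working shown to 5 dp, full precision carried).
D = 0.16667² + 0.16667² + 0.16667² + 0.33333² + 0.16667² = 0.02778 + 0.02778 + 0.02778 + 0.11111 + 0.02778 = 0.22222.
To 3 decimal places, D = 0.222.

0.222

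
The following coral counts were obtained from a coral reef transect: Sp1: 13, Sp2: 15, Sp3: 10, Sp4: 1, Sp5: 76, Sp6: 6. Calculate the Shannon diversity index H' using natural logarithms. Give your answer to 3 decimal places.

1.185

Total N = 13+15+10+1+76+6 = 121, so the proportions are 0.10744, 0.12397, 0.08264, 0.00826, 0.6281, 0.04959 (working shown to 5 dp, full precision carried).
Each pᵢ ln pᵢ term: 0.10744×(-2.23084)=-0.23968, 0.12397×(-2.08774)=-0.25881, 0.08264×(-2.49321)=-0.20605, 0.00826×(-4.79579)=-0.03963, 0.6281×(-0.46506)=-0.29210, 0.04959×(-3.00403)=-0.14896.
Sum = -1.18523, so H' = 1.185.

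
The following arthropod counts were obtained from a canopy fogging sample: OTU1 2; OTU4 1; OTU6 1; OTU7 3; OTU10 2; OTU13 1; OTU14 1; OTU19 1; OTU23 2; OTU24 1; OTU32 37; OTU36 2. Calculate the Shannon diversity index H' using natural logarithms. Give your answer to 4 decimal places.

1.3511

Total N = 2+1+1+3+2+1+1+1+2+1+37+2 = 54, so the proportions are 0.037037, 0.018519, 0.018519, 0.055556, 0.037037, 0.018519, 0.018519, 0.018519, 0.037037, 0.018519, 0.685185, 0.037037 (working shown to 6 dp, full precision carried).
Each pᵢ ln pᵢ term: 0.037037×(-3.295837)=-0.122068, 0.018519×(-3.988984)=-0.073870, 0.018519×(-3.988984)=-0.073870, 0.055556×(-2.890372)=-0.160576, 0.037037×(-3.295837)=-0.122068, 0.018519×(-3.988984)=-0.073870, 0.018519×(-3.988984)=-0.073870, 0.018519×(-3.988984)=-0.073870, 0.037037×(-3.295837)=-0.122068, 0.018519×(-3.988984)=-0.073870, 0.685185×(-0.378066)=-0.259045, 0.037037×(-3.295837)=-0.122068.
Sum = -1.351114, so H' = 1.3511.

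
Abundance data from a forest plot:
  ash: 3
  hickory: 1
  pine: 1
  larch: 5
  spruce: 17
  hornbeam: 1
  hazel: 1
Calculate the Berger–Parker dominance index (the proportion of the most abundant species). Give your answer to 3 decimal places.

0.586

Total N = 3+1+1+5+17+1+1 = 29, so the proportions are 0.10345, 0.03448, 0.03448, 0.17241, 0.58621, 0.03448, 0.03448 (working shown to 5 dp, full precision carried).
The largest proportion is 0.58621, i.e. d = 0.586 to 3 decimal places.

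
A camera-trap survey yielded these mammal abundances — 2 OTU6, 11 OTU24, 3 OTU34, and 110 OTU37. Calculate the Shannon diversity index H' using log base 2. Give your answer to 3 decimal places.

0.701

Total N = 2+11+3+110 = 126, so the proportions are 0.01587, 0.0873, 0.02381, 0.87302 (working shown to 5 dp, full precision carried).
Each pᵢ log₂ pᵢ term: 0.01587×(-5.97728)=-0.09488, 0.0873×(-3.51785)=-0.30711, 0.02381×(-5.39232)=-0.12839, 0.87302×(-0.19592)=-0.17104.
Sum = -0.70142, so H' = 0.701.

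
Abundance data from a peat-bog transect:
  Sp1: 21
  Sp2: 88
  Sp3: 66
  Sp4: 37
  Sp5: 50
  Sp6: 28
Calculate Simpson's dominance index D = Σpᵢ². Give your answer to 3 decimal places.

Total N = 21+88+66+37+50+28 = 290, so the proportions are 0.07241, 0.30345, 0.22759, 0.12759, 0.17241, 0.09655 (working shown to 5 dp, full precision carried).
D = 0.07241² + 0.30345² + 0.22759² + 0.12759² + 0.17241² + 0.09655² = 0.00524 + 0.09208 + 0.05180 + 0.01628 + 0.02973 + 0.00932 = 0.20445.
To 3 decimal places, D = 0.204.

0.204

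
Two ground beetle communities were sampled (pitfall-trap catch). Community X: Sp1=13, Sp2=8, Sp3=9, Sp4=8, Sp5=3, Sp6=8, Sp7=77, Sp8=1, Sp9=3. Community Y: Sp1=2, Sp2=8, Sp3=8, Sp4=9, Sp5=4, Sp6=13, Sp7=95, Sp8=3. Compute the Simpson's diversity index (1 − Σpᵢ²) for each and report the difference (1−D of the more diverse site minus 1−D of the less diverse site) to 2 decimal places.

0.09

Community X: N=130, proportions 0.1, 0.0615, 0.0692, 0.0615, 0.0231, 0.0615, 0.5923, 0.0077, 0.0231, giving 1−D = 0.6219 (working shown to 4 dp, full precision carried).
Community Y: N=142, proportions 0.0141, 0.0563, 0.0563, 0.0634, 0.0282, 0.0915, 0.669, 0.0211, giving 1−D = 0.5322.
Difference = |0.6219 − 0.5322| = 0.0897, i.e. 0.09 to 2 decimal places.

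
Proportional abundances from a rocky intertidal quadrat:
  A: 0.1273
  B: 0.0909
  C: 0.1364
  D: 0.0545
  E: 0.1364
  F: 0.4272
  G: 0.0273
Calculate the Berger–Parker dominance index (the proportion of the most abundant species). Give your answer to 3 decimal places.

The largest proportion is 0.4272, i.e. d = 0.427 to 3 decimal places.

0.427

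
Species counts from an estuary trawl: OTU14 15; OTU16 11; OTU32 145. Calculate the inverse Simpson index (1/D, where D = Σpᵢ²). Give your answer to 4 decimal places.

1.3683

Total N = 15+11+145 = 171, so the proportions are 0.0877193, 0.0643275, 0.8479532 (working shown to 7 dp, full precision carried).
D = 0.0877193² + 0.0643275² + 0.8479532² = 0.0076947 + 0.0041380 + 0.7190247 = 0.7308574.
So 1/D = 1.368256, i.e. 1.3683 to 4 decimal places.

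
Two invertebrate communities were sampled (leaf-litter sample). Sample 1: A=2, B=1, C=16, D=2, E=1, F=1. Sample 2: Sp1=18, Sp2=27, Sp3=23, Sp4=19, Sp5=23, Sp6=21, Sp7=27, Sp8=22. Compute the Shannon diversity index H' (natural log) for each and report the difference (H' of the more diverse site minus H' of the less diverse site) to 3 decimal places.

Sample 1: N=23, proportions 0.08696, 0.04348, 0.69565, 0.08696, 0.04348, 0.04348, giving H' = 1.08619 (working shown to 5 dp, full precision carried).
Sample 2: N=180, proportions 0.1, 0.15, 0.12778, 0.10556, 0.12778, 0.11667, 0.15, 0.12222, giving H' = 2.07009.
Difference = |1.08619 − 2.07009| = 0.98390, i.e. 0.984 to 3 decimal places.

0.984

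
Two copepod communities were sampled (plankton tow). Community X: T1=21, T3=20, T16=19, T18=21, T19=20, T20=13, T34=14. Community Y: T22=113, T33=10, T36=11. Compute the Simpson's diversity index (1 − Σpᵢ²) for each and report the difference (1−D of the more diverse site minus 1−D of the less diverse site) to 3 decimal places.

0.576

Community X: N=128, proportions 0.164062, 0.15625, 0.148438, 0.164062, 0.15625, 0.101562, 0.109375, giving 1−D = 0.853027 (working shown to 6 dp, full precision carried).
Community Y: N=134, proportions 0.843284, 0.074627, 0.08209, giving 1−D = 0.276565.
Difference = |0.853027 − 0.276565| = 0.576462, i.e. 0.576 to 3 decimal places.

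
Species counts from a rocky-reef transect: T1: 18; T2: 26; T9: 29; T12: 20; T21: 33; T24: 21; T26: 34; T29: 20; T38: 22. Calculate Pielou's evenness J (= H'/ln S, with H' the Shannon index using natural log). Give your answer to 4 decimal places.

0.9885

Total N = 18+26+29+20+33+21+34+20+22 = 223, so the proportions are 0.080717, 0.116592, 0.130045, 0.089686, 0.147982, 0.09417, 0.152466, 0.089686, 0.098655 (working shown to 6 dp, full precision carried).
H' = −Σ pᵢ ln pᵢ = −((-0.203150) + (-0.250565) + (-0.265275) + (-0.216273) + (-0.282744) + (-0.222492) + (-0.286760) + (-0.216273) + (-0.228497)) = 2.172028.
With S = 9 species, ln S = 2.197225, so J = 2.172028/2.197225 = 0.988533, i.e. 0.9885 to 4 decimal places.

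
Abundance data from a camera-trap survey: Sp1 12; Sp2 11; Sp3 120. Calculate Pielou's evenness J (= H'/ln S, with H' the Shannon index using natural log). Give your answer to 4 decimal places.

0.5028

Total N = 12+11+120 = 143, so the proportions are 0.083916, 0.076923, 0.839161 (working shown to 6 dp, full precision carried).
H' = −Σ pᵢ ln pᵢ = −((-0.207939) + (-0.197304) + (-0.147149)) = 0.552392.
With S = 3 species, ln S = 1.098612, so J = 0.552392/1.098612 = 0.502809, i.e. 0.5028 to 4 decimal places.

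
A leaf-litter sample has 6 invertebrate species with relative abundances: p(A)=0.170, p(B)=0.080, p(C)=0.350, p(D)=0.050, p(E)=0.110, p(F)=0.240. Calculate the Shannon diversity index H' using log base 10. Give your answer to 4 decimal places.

Each pᵢ log₁₀ pᵢ term (working shown to 6 dp, full precision carried): 0.17×(-0.769551)=-0.130824, 0.08×(-1.096910)=-0.087753, 0.35×(-0.455932)=-0.159576, 0.05×(-1.301030)=-0.065051, 0.11×(-0.958607)=-0.105447, 0.24×(-0.619789)=-0.148749.
Sum = -0.697400, so H' = 0.6974.

0.6974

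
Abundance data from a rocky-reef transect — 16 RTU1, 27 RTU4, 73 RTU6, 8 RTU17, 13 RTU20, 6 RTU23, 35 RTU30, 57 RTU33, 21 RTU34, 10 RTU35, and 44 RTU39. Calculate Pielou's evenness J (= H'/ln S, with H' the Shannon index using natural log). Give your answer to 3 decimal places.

0.892

Total N = 16+27+73+8+13+6+35+57+21+10+44 = 310, so the proportions are 0.05161, 0.0871, 0.23548, 0.02581, 0.04194, 0.01935, 0.1129, 0.18387, 0.06774, 0.03226, 0.14194 (working shown to 5 dp, full precision carried).
H' = −Σ pᵢ ln pᵢ = −((-0.15298) + (-0.21258) + (-0.34054) + (-0.09438) + (-0.13300) + (-0.07635) + (-0.24627) + (-0.31139) + (-0.18236) + (-0.11077) + (-0.27711)) = 2.13774.
With S = 11 species, ln S = 2.39790, so J = 2.13774/2.39790 = 0.89151, i.e. 0.892 to 3 decimal places.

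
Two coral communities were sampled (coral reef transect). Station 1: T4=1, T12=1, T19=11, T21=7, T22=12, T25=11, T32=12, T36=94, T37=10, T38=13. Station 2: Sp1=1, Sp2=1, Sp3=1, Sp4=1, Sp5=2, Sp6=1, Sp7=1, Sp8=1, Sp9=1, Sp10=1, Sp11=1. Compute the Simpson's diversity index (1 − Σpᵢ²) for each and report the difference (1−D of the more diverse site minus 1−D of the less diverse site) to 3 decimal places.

0.230

Station 1: N=172, proportions 0.005814, 0.005814, 0.0639535, 0.0406977, 0.0697674, 0.0639535, 0.0697674, 0.5465116, 0.0581395, 0.0755814, giving 1−D = 0.6725933 (working shown to 7 dp, full precision carried).
Station 2: N=12, proportions 0.0833333, 0.0833333, 0.0833333, 0.0833333, 0.1666667, 0.0833333, 0.0833333, 0.0833333, 0.0833333, 0.0833333, 0.0833333, giving 1−D = 0.9027778.
Difference = |0.6725933 − 0.9027778| = 0.2301845, i.e. 0.230 to 3 decimal places.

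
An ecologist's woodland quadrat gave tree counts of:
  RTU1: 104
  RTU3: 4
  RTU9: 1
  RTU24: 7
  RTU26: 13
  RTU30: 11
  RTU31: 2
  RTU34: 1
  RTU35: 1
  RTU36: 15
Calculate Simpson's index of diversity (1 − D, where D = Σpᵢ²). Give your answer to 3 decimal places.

0.549

Total N = 104+4+1+7+13+11+2+1+1+15 = 159, so the proportions are 0.65409, 0.02516, 0.00629, 0.04403, 0.08176, 0.06918, 0.01258, 0.00629, 0.00629, 0.09434 (working shown to 5 dp, full precision carried).
D = 0.65409² + 0.02516² + 0.00629² + 0.04403² + 0.08176² + 0.06918² + 0.01258² + 0.00629² + 0.00629² + 0.09434² = 0.42783 + 0.00063 + 0.00004 + 0.00194 + 0.00668 + 0.00479 + 0.00016 + 0.00004 + 0.00004 + 0.00890 = 0.45105.
So 1 − D = 0.54895, i.e. 0.549 to 3 decimal places.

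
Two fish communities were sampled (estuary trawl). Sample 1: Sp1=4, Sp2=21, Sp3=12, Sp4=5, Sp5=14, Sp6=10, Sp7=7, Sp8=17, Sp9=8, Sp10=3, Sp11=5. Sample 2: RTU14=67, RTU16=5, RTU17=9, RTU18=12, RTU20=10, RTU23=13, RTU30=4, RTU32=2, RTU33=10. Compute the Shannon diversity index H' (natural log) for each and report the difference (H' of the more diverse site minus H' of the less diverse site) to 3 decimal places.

Sample 1: N=106, proportions 0.03774, 0.19811, 0.11321, 0.04717, 0.13208, 0.09434, 0.06604, 0.16038, 0.07547, 0.0283, 0.04717, giving H' = 2.23812 (working shown to 5 dp, full precision carried).
Sample 2: N=132, proportions 0.50758, 0.03788, 0.06818, 0.09091, 0.07576, 0.09848, 0.0303, 0.01515, 0.07576, giving H' = 1.65793.
Difference = |2.23812 − 1.65793| = 0.58019, i.e. 0.580 to 3 decimal places.

0.580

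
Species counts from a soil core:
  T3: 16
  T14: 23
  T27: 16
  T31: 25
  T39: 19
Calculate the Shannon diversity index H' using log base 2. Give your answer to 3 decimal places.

Total N = 16+23+16+25+19 = 99, so the proportions are 0.16162, 0.23232, 0.16162, 0.25253, 0.19192 (working shown to 5 dp, full precision carried).
Each pᵢ log₂ pᵢ term: 0.16162×(-2.62936)=-0.42495, 0.23232×(-2.10579)=-0.48923, 0.16162×(-2.62936)=-0.42495, 0.25253×(-1.98550)=-0.50139, 0.19192×(-2.38143)=-0.45704.
Sum = -2.29755, so H' = 2.298.

2.298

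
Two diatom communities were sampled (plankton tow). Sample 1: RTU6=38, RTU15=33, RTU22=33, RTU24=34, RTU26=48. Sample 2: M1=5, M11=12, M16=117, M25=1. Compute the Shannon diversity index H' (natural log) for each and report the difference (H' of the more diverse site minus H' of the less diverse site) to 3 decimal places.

1.101

Sample 1: N=186, proportions 0.204301, 0.177419, 0.177419, 0.182796, 0.258065, giving H' = 1.598265 (working shown to 6 dp, full precision carried).
Sample 2: N=135, proportions 0.037037, 0.088889, 0.866667, 0.007407, giving H' = 0.497568.
Difference = |1.598265 − 0.497568| = 1.100697, i.e. 1.101 to 3 decimal places.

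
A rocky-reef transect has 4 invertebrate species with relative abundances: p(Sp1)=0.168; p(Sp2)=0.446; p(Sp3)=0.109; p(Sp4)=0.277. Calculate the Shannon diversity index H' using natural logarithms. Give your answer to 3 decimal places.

Each pᵢ ln pᵢ term (working shown to 5 dp, full precision carried): 0.168×(-1.78379)=-0.29968, 0.446×(-0.80744)=-0.36012, 0.109×(-2.21641)=-0.24159, 0.277×(-1.28374)=-0.35560.
Sum = -1.25698, so H' = 1.257.

1.257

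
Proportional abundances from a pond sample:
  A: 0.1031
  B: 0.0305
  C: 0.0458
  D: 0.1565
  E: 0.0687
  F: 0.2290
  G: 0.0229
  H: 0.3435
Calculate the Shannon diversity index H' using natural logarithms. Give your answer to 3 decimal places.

1.747

Each pᵢ ln pᵢ term (working shown to 5 dp, full precision carried): 0.1031×(-2.27206)=-0.23425, 0.0305×(-3.49003)=-0.10645, 0.0458×(-3.08347)=-0.14122, 0.1565×(-1.85470)=-0.29026, 0.0687×(-2.67801)=-0.18398, 0.229×(-1.47403)=-0.33755, 0.0229×(-3.77662)=-0.08648, 0.3435×(-1.06857)=-0.36705.
Sum = -1.74725, so H' = 1.747.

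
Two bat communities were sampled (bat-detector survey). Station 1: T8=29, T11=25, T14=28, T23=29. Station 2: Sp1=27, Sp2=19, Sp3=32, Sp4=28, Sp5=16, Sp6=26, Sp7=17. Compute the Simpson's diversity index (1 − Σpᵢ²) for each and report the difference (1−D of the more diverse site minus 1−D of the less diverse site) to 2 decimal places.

Station 1: N=111, proportions 0.2613, 0.2252, 0.2523, 0.2613, giving 1−D = 0.7491 (working shown to 4 dp, full precision carried).
Station 2: N=165, proportions 0.1636, 0.1152, 0.1939, 0.1697, 0.097, 0.1576, 0.103, giving 1−D = 0.8487.
Difference = |0.7491 − 0.8487| = 0.0996, i.e. 0.10 to 2 decimal places.

0.10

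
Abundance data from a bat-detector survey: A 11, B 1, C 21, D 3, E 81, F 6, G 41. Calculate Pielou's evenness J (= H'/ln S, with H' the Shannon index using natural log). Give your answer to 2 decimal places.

0.70

Total N = 11+1+21+3+81+6+41 = 164, so the proportions are 0.0671, 0.0061, 0.128, 0.0183, 0.4939, 0.0366, 0.25 (working shown to 4 dp, full precision carried).
H' = −Σ pᵢ ln pᵢ = −((-0.1812) + (-0.0311) + (-0.2632) + (-0.0732) + (-0.3484) + (-0.1210) + (-0.3466)) = 1.3647.
With S = 7 species, ln S = 1.9459, so J = 1.3647/1.9459 = 0.7013, i.e. 0.70 to 2 decimal places.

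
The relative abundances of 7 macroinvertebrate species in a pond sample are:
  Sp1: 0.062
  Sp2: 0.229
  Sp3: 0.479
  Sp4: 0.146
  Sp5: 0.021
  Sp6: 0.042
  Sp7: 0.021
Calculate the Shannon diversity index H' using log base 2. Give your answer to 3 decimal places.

2.076

Each pᵢ log₂ pᵢ term (working shown to 5 dp, full precision carried): 0.062×(-4.01159)=-0.24872, 0.229×(-2.12658)=-0.48699, 0.479×(-1.06190)=-0.50865, 0.146×(-2.77596)=-0.40529, 0.021×(-5.57347)=-0.11704, 0.042×(-4.57347)=-0.19209, 0.021×(-5.57347)=-0.11704.
Sum = -2.07582, so H' = 2.076.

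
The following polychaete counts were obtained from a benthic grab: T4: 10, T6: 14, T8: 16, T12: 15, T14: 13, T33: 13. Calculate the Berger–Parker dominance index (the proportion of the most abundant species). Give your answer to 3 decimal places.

0.198

Total N = 10+14+16+15+13+13 = 81, so the proportions are 0.12346, 0.17284, 0.19753, 0.18519, 0.16049, 0.16049 (working shown to 5 dp, full precision carried).
The largest proportion is 0.19753, i.e. d = 0.198 to 3 decimal places.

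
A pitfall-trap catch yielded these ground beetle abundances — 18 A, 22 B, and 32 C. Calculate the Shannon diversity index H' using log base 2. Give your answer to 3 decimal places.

1.543

Total N = 18+22+32 = 72, so the proportions are 0.25, 0.30556, 0.44444 (working shown to 5 dp, full precision carried).
Each pᵢ log₂ pᵢ term: 0.25×(-2.00000)=-0.50000, 0.30556×(-1.71049)=-0.52265, 0.44444×(-1.16993)=-0.51997.
Sum = -1.54262, so H' = 1.543.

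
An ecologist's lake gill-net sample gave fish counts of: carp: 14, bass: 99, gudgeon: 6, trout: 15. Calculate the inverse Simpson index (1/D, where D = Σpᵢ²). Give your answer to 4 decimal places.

1.7504

Total N = 14+99+6+15 = 134, so the proportions are 0.1044776, 0.738806, 0.0447761, 0.1119403 (working shown to 7 dp, full precision carried).
D = 0.1044776² + 0.738806² + 0.0447761² + 0.1119403² = 0.0109156 + 0.5458343 + 0.0020049 + 0.0125306 = 0.5712854.
So 1/D = 1.750439, i.e. 1.7504 to 4 decimal places.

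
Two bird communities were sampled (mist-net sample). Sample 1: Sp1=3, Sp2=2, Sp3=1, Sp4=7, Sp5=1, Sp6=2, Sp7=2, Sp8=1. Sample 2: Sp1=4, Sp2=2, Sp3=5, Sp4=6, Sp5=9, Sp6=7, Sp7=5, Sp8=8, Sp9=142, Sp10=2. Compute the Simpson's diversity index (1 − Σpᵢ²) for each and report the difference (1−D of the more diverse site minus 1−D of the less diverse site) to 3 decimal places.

Sample 1: N=19, proportions 0.15789, 0.10526, 0.05263, 0.36842, 0.05263, 0.10526, 0.10526, 0.05263, giving 1−D = 0.79778 (working shown to 5 dp, full precision carried).
Sample 2: N=190, proportions 0.02105, 0.01053, 0.02632, 0.03158, 0.04737, 0.03684, 0.02632, 0.04211, 0.74737, 0.01053, giving 1−D = 0.43302.
Difference = |0.79778 − 0.43302| = 0.36476, i.e. 0.365 to 3 decimal places.

0.365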